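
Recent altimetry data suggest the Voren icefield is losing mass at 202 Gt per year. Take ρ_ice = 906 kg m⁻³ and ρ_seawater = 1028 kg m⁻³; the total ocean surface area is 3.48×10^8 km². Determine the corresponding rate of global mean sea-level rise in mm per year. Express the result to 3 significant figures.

ρ_w = 1028 kg m⁻³. Annual water volume added = 202 Gt / ρ_w = 2.020×10^14 kg / 1028 kg m⁻³ = 1.965×10^11 m³.
Δh per year = 1.965×10^11 / 3.48×10^14 = 5.65×10^-4 m = 0.565 mm.

≈ 0.565 mm/yr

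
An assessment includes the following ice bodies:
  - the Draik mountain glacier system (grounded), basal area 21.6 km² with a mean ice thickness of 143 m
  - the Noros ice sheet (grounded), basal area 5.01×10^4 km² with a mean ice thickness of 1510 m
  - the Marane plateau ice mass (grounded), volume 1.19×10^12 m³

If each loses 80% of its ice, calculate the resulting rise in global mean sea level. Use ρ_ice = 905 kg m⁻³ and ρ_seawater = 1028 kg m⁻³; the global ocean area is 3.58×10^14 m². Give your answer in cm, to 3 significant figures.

Draik: ice volume = 21.6 km² × 143 m = 3.089 km³; 0.8 × 3.089 × (905/1028) = 2.175 km³ of water.
Noros: ice volume = 5.01×10^4 km² × 1510 m = 7.565×10^4 km³; 0.8 × 7.565×10^4 × (905/1028) = 5.328×10^4 km³ of water.
Marane: 0.8 × 1.19×10^12 m³ × (905/1028) = 8.381×10^11 m³ of water.
Total added water ≈ 5.412×10^13 m³ over 3.58×10^14 m² → Δh = 0.151 m = 15.1 cm.

≈ 15.1 cm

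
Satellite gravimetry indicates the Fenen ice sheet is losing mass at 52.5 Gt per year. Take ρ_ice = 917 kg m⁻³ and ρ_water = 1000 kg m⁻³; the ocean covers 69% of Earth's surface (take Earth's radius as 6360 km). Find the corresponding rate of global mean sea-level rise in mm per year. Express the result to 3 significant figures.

≈ 0.150 mm/yr

ρ_w = 1000 kg m⁻³. Annual water volume added = 52.5 Gt / ρ_w = 5.250×10^13 kg / 1000 kg m⁻³ = 5.250×10^10 m³.
Δh per year = 5.250×10^10 / 3.51×10^14 = 1.50×10^-4 m = 0.150 mm.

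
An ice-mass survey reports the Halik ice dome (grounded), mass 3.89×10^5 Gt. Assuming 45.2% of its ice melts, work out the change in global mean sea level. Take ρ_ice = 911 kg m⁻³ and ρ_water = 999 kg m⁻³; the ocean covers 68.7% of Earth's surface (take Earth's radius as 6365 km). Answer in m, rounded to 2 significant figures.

Halik: 0.452 × 3.89×10^5 Gt = 1.758×10^17 kg; dividing by ρ_w = 999 kg m⁻³ gives 1.760×10^14 m³ of water.
Spread over 3.50×10^14 m² of ocean, Δh = 1.760×10^14 / 3.50×10^14 = 0.503 m.

≈ 0.50 m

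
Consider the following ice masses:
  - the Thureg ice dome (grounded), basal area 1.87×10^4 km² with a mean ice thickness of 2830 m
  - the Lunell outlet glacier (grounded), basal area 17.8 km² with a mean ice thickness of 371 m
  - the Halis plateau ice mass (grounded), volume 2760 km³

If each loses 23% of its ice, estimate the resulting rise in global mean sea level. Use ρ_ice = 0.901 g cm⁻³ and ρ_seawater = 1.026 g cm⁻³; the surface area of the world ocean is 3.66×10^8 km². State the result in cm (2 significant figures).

Thureg: ice volume = 1.87×10^4 km² × 2830 m = 5.292×10^4 km³; 0.23 × 5.292×10^4 × (901/1026) = 1.069×10^4 km³ of water.
Lunell: ice volume = 17.8 km² × 371 m = 6.604 km³; 0.23 × 6.604 × (901/1026) = 1.334 km³ of water.
Halis: 0.23 × 2760 km³ × (901/1026) = 557.5 km³ of water.
Total added water ≈ 1.125×10^13 m³ over 3.66×10^14 m² → Δh = 0.0307 m = 3.1 cm.

≈ 3.1 cm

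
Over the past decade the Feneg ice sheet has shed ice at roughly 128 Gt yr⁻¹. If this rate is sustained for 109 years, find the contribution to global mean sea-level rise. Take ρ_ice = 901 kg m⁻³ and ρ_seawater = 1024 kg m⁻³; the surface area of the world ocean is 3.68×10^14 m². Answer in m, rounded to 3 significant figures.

≈ 0.0370 m

Total mass lost = 128 Gt/yr × 109 yr = 1.395×10^4 Gt = 1.395×10^16 kg.
ρ_w = 1024 kg m⁻³, so water volume = 1.395×10^16 / 1024 = 1.362×10^13 m³.
Δh = 1.362×10^13 / 3.68×10^14 = 0.0370 m.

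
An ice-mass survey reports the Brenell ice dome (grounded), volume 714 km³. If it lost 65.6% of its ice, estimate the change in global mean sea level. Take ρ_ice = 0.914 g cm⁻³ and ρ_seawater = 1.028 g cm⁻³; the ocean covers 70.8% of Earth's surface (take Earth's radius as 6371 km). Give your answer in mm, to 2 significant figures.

≈ 1.2 mm

Brenell: 0.656 × 714 km³ × (914/1028) = 416.4 km³ of water.
Spread over 3.61×10^14 m² of ocean, Δh = 4.164×10^11 / 3.61×10^14 = 1.15×10^-3 m = 1.2 mm.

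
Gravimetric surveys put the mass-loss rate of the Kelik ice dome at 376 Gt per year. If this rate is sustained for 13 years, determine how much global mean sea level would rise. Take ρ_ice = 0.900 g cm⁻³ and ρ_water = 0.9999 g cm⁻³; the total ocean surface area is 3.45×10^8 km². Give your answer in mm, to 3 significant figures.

≈ 14.2 mm

Total mass lost = 376 Gt/yr × 13 yr = 4888 Gt = 4.888×10^15 kg.
ρ_w = 0.9999 g cm⁻³ = 999.9 kg m⁻³, so water volume = 4.888×10^15 / 999.9 = 4.888×10^12 m³.
Δh = 4.888×10^12 / 3.45×10^14 = 0.0142 m = 14.2 mm.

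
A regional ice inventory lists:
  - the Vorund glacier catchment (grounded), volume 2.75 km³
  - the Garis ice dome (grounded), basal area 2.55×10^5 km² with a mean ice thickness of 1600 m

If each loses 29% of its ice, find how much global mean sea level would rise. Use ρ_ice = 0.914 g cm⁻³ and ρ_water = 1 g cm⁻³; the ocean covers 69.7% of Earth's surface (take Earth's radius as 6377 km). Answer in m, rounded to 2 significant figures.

≈ 0.30 m

Vorund: 0.29 × 2.75 km³ × (914/1000) = 0.7289 km³ of water.
Garis: ice volume = 2.55×10^5 km² × 1600 m = 4.080×10^5 km³; 0.29 × 4.080×10^5 × (914/1000) = 1.081×10^5 km³ of water.
Total added water ≈ 1.081×10^14 m³ over 3.56×10^14 m² → Δh = 0.304 m.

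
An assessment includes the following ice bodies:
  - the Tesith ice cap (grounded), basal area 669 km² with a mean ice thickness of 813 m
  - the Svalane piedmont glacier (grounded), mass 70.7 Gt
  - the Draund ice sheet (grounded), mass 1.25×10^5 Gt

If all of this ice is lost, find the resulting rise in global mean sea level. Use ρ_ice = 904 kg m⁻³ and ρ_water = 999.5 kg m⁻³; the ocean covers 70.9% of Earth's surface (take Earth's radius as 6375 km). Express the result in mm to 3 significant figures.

≈ 347 mm

Tesith: ice volume = 669 km² × 813 m = 543.9 km³; 543.9 × (904/999.5) = 491.9 km³ of water.
Svalane: 70.7 Gt = 7.070×10^13 kg; dividing by ρ_w = 999.5 kg m⁻³ gives 7.074×10^10 m³ of water.
Draund: 1.25×10^5 Gt = 1.250×10^17 kg; dividing by ρ_w = 999.5 kg m⁻³ gives 1.251×10^14 m³ of water.
Total added water ≈ 1.256×10^14 m³ over 3.62×10^14 m² → Δh = 0.347 m = 347 mm.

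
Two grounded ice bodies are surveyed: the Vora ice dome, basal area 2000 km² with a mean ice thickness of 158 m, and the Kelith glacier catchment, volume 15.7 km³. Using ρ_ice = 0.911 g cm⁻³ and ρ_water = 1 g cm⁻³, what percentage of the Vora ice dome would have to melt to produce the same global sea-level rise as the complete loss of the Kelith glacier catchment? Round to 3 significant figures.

Equal sea-level rise means equal mass of meltwater, i.e. equal mass of ice lost.
Ice mass of Kelith: 1.430×10^13 kg; ice mass of Vora: 2.879×10^14 kg.
Fraction required = 1.430×10^13 / 2.879×10^14 = 0.0497 → 4.97 %.

≈ 4.97 %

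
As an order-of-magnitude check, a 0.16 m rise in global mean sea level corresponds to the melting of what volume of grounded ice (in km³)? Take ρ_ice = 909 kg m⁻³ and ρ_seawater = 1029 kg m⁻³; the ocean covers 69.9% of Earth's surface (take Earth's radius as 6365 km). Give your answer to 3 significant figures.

≈ 6.45×10^4 km³

Required water volume = Δh × A = 0.16 m × 3.56×10^14 m² = 5.694×10^13 m³ = 5.694×10^4 km³.
Ice volume = water volume × ρ_w/ρ_ice = 5.694×10^4 × 1029/909 = 6.45×10^4 km³.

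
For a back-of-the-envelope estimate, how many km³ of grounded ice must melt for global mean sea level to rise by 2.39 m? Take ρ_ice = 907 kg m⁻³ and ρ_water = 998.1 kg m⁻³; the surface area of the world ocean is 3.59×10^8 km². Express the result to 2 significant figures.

≈ 9.4×10^5 km³

Required water volume = Δh × A = 2.39 m × 3.59×10^14 m² = 8.580×10^14 m³ = 8.580×10^5 km³.
Ice volume = water volume × ρ_w/ρ_ice = 8.580×10^5 × 998.1/907 = 9.4×10^5 km³.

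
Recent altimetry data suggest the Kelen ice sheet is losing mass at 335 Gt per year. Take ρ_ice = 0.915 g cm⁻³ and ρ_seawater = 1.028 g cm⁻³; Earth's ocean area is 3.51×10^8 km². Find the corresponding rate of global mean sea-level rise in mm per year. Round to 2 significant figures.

≈ 0.93 mm/yr

ρ_w = 1.028 g cm⁻³ = 1028 kg m⁻³. Annual water volume added = 335 Gt / ρ_w = 3.350×10^14 kg / 1028 kg m⁻³ = 3.259×10^11 m³.
Δh per year = 3.259×10^11 / 3.51×10^14 = 9.28×10^-4 m = 0.93 mm.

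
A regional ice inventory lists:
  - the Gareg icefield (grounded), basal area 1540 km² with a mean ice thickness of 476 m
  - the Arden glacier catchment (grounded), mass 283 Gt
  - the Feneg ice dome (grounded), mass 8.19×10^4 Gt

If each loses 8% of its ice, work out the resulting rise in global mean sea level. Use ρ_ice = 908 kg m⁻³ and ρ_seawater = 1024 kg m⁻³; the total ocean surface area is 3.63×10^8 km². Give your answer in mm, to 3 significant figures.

≈ 17.8 mm

Gareg: ice volume = 1540 km² × 476 m = 733.0 km³; 0.08 × 733.0 × (908/1024) = 52.00 km³ of water.
Arden: 0.08 × 283 Gt = 2.264×10^13 kg; dividing by ρ_w = 1024 kg m⁻³ gives 2.211×10^10 m³ of water.
Feneg: 0.08 × 8.19×10^4 Gt = 6.552×10^15 kg; dividing by ρ_w = 1024 kg m⁻³ gives 6.398×10^12 m³ of water.
Total added water ≈ 6.473×10^12 m³ over 3.63×10^14 m² → Δh = 0.0178 m = 17.8 mm.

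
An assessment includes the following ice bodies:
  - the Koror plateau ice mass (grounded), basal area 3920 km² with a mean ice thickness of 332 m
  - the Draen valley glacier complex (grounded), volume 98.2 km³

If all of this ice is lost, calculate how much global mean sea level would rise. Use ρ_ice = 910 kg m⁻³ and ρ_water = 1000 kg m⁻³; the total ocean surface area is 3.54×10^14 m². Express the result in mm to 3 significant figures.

≈ 3.60 mm

Koror: ice volume = 3920 km² × 332 m = 1301 km³; 1301 × (910/1000) = 1184 km³ of water.
Draen: 98.2 km³ × (910/1000) = 89.36 km³ of water.
Total added water ≈ 1.274×10^12 m³ over 3.54×10^14 m² → Δh = 3.60×10^-3 m = 3.60 mm.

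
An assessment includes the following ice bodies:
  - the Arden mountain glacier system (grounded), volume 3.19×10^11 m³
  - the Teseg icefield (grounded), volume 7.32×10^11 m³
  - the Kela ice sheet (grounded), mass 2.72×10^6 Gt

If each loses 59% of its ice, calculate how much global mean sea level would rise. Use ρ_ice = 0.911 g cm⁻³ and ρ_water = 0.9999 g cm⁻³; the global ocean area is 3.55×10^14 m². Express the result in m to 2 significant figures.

≈ 4.5 m

Arden: 0.59 × 3.19×10^11 m³ × (911/999.9) = 1.715×10^11 m³ of water.
Teseg: 0.59 × 7.32×10^11 m³ × (911/999.9) = 3.935×10^11 m³ of water.
Kela: 0.59 × 2.72×10^6 Gt = 1.605×10^18 kg; dividing by ρ_w = 0.9999 g cm⁻³ = 999.9 kg m⁻³ gives 1.605×10^15 m³ of water.
Total added water ≈ 1.606×10^15 m³ over 3.55×10^14 m² → Δh = 4.52 m.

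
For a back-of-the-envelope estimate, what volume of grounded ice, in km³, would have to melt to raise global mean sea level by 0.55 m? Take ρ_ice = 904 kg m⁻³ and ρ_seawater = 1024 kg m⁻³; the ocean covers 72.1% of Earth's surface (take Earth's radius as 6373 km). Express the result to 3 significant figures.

Required water volume = Δh × A = 0.55 m × 3.68×10^14 m² = 2.024×10^14 m³ = 2.024×10^5 km³.
Ice volume = water volume × ρ_w/ρ_ice = 2.024×10^5 × 1024/904 = 2.29×10^5 km³.

≈ 2.29×10^5 km³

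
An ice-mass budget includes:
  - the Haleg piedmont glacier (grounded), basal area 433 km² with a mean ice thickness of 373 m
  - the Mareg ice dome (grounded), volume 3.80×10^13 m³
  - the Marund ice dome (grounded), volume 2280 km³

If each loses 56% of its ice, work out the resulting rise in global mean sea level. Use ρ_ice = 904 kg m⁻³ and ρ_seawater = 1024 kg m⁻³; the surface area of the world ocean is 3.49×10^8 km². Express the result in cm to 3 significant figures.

≈ 5.73 cm

Haleg: ice volume = 433 km² × 373 m = 161.5 km³; 0.56 × 161.5 × (904/1024) = 79.85 km³ of water.
Mareg: 0.56 × 3.80×10^13 m³ × (904/1024) = 1.879×10^13 m³ of water.
Marund: 0.56 × 2280 km³ × (904/1024) = 1127 km³ of water.
Total added water ≈ 1.999×10^13 m³ over 3.49×10^14 m² → Δh = 0.0573 m = 5.73 cm.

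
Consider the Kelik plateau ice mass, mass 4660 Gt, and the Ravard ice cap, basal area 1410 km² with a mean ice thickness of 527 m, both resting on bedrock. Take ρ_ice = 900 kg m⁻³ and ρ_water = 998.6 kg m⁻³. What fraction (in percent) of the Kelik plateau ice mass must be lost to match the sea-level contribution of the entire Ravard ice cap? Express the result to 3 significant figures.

≈ 14.4 %

Equal sea-level rise means equal mass of meltwater, i.e. equal mass of ice lost.
Ice mass of Ravard: 6.688×10^14 kg; ice mass of Kelik: 4.660×10^15 kg.
Fraction required = 6.688×10^14 / 4.660×10^15 = 0.144 → 14.4 %.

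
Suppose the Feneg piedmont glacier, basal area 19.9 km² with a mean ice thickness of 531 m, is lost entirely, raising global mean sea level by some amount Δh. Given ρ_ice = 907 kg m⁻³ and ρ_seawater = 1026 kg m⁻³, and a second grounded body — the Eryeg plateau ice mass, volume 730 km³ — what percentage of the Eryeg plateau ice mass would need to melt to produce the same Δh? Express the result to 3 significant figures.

≈ 1.45 %

Equal sea-level rise means equal mass of meltwater, i.e. equal mass of ice lost.
Ice mass of Feneg: 9.584×10^12 kg; ice mass of Eryeg: 6.621×10^14 kg.
Fraction required = 9.584×10^12 / 6.621×10^14 = 0.0145 → 1.45 %.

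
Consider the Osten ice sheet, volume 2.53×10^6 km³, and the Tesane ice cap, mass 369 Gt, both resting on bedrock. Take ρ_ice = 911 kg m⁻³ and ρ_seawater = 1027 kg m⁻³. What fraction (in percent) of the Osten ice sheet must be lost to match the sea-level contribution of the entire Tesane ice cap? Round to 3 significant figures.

Equal sea-level rise means equal mass of meltwater, i.e. equal mass of ice lost.
Ice mass of Tesane: 3.690×10^14 kg; ice mass of Osten: 2.305×10^18 kg.
Fraction required = 3.690×10^14 / 2.305×10^18 = 1.60×10^-4 → 0.0160 %.

≈ 0.0160 %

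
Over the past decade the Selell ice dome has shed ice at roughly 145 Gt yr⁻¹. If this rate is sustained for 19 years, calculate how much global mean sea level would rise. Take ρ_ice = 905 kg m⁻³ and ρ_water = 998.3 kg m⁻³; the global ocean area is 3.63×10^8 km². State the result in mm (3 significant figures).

≈ 7.60 mm

Total mass lost = 145 Gt/yr × 19 yr = 2755 Gt = 2.755×10^15 kg.
ρ_w = 998.3 kg m⁻³, so water volume = 2.755×10^15 / 998.3 = 2.760×10^12 m³.
Δh = 2.760×10^12 / 3.63×10^14 = 7.60×10^-3 m = 7.60 mm.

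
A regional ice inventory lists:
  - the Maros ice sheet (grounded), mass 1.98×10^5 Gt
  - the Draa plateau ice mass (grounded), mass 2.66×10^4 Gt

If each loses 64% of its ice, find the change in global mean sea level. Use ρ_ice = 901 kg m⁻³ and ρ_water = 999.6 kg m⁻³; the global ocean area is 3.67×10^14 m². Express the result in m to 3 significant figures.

Maros: 0.64 × 1.98×10^5 Gt = 1.267×10^17 kg; dividing by ρ_w = 999.6 kg m⁻³ gives 1.268×10^14 m³ of water.
Draa: 0.64 × 2.66×10^4 Gt = 1.702×10^16 kg; dividing by ρ_w = 999.6 kg m⁻³ gives 1.703×10^13 m³ of water.
Total added water ≈ 1.438×10^14 m³ over 3.67×10^14 m² → Δh = 0.392 m.

≈ 0.392 m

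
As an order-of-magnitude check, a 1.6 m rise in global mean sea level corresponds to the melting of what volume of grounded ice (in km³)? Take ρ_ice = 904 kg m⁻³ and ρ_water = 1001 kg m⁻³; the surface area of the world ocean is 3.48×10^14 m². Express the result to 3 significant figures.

Required water volume = Δh × A = 1.6 m × 3.48×10^14 m² = 5.568×10^14 m³ = 5.568×10^5 km³.
Ice volume = water volume × ρ_w/ρ_ice = 5.568×10^5 × 1001/904 = 6.17×10^5 km³.

≈ 6.17×10^5 km³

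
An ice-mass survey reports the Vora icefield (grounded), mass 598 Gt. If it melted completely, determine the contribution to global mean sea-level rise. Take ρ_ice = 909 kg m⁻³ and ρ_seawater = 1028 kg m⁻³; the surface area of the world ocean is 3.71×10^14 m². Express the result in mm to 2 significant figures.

≈ 1.6 mm

Vora: 598 Gt = 5.980×10^14 kg; dividing by ρ_w = 1028 kg m⁻³ gives 5.817×10^11 m³ of water.
Spread over 3.71×10^14 m² of ocean, Δh = 5.817×10^11 / 3.71×10^14 = 1.57×10^-3 m = 1.6 mm.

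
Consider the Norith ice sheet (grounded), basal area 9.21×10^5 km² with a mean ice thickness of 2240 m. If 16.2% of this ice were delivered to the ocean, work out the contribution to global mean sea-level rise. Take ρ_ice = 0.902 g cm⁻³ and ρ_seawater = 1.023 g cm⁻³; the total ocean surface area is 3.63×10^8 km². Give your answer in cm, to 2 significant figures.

Norith: ice volume = 9.21×10^5 km² × 2240 m = 2.063×10^6 km³; 0.162 × 2.063×10^6 × (902/1023) = 2.947×10^5 km³ of water.
Spread over 3.63×10^14 m² of ocean, Δh = 2.947×10^14 / 3.63×10^14 = 0.812 m = 81 cm.

≈ 81 cm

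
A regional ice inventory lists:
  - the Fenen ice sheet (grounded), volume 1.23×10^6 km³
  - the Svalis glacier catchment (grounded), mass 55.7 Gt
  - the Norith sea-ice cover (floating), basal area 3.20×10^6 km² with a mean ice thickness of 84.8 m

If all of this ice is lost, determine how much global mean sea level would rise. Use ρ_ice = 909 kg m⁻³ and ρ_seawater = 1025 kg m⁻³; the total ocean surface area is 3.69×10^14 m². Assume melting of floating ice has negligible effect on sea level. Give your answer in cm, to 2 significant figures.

≈ 300 cm

Fenen: 1.23×10^6 km³ × (909/1025) = 1.091×10^6 km³ of water.
Svalis: 55.7 Gt = 5.570×10^13 kg; dividing by ρ_w = 1025 kg m⁻³ gives 5.434×10^10 m³ of water.
The Norith sea-ice cover is floating and already displaces its own weight of water, so its melt adds essentially nothing to sea level.
Total added water ≈ 1.091×10^15 m³ over 3.69×10^14 m² → Δh = 2.96 m = 300 cm.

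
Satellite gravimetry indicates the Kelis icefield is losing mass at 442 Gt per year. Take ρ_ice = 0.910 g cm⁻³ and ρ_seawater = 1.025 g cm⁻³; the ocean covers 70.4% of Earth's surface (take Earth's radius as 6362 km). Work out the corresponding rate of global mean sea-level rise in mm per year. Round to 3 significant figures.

ρ_w = 1.025 g cm⁻³ = 1025 kg m⁻³. Annual water volume added = 442 Gt / ρ_w = 4.420×10^14 kg / 1025 kg m⁻³ = 4.312×10^11 m³.
Δh per year = 4.312×10^11 / 3.58×10^14 = 1.20×10^-3 m = 1.20 mm.

≈ 1.20 mm/yr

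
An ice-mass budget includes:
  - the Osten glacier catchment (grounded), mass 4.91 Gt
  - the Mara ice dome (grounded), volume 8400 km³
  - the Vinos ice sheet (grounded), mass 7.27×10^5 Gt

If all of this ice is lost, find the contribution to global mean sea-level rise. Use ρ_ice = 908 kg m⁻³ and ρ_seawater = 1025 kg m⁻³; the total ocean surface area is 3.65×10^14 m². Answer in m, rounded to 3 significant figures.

Osten: 4.91 Gt = 4.910×10^12 kg; dividing by ρ_w = 1025 kg m⁻³ gives 4.790×10^9 m³ of water.
Mara: 8400 km³ × (908/1025) = 7441 km³ of water.
Vinos: 7.27×10^5 Gt = 7.270×10^17 kg; dividing by ρ_w = 1025 kg m⁻³ gives 7.093×10^14 m³ of water.
Total added water ≈ 7.167×10^14 m³ over 3.65×10^14 m² → Δh = 1.96 m.

≈ 1.96 m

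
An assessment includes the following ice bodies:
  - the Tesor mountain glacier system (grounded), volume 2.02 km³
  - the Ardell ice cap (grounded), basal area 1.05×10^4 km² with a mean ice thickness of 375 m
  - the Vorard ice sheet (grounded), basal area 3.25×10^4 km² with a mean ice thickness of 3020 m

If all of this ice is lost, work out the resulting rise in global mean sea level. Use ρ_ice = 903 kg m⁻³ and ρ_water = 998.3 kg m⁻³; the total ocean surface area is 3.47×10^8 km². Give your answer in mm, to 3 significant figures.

≈ 266 mm

Tesor: 2.02 km³ × (903/998.3) = 1.827 km³ of water.
Ardell: ice volume = 1.05×10^4 km² × 375 m = 3938 km³; 3938 × (903/998.3) = 3562 km³ of water.
Vorard: ice volume = 3.25×10^4 km² × 3020 m = 9.815×10^4 km³; 9.815×10^4 × (903/998.3) = 8.878×10^4 km³ of water.
Total added water ≈ 9.234×10^13 m³ over 3.47×10^14 m² → Δh = 0.266 m = 266 mm.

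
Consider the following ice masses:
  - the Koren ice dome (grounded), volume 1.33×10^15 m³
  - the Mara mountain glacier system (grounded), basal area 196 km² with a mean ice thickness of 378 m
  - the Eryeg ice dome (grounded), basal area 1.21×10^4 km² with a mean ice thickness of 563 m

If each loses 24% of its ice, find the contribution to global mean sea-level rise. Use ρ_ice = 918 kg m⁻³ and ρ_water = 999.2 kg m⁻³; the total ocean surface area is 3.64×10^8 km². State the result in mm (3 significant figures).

Koren: 0.24 × 1.33×10^15 m³ × (918/999.2) = 2.933×10^14 m³ of water.
Mara: ice volume = 196 km² × 378 m = 74.09 km³; 0.24 × 74.09 × (918/999.2) = 16.34 km³ of water.
Eryeg: ice volume = 1.21×10^4 km² × 563 m = 6812 km³; 0.24 × 6812 × (918/999.2) = 1502 km³ of water.
Total added water ≈ 2.948×10^14 m³ over 3.64×10^14 m² → Δh = 0.810 m = 810 mm.

≈ 810 mm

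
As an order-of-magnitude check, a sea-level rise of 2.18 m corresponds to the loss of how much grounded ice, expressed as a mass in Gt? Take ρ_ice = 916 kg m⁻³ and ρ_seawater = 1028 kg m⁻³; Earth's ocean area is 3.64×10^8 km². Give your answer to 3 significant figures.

≈ 8.16×10^5 Gt

Required water volume = Δh × A = 2.18 m × 3.64×10^14 m² = 7.935×10^14 m³.
ρ_w = 1028 kg m⁻³, so the mass of water = 7.935×10^14 m³ × 1028 kg m⁻³ = 8.157×10^17 kg = 8.16×10^5 Gt (and the same mass of ice, by conservation).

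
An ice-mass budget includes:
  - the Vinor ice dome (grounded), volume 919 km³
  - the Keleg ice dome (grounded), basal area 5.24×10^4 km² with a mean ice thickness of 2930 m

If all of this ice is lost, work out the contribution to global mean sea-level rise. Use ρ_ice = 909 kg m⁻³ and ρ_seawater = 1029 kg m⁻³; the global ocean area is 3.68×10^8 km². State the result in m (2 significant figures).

≈ 0.37 m

Vinor: 919 km³ × (909/1029) = 811.8 km³ of water.
Keleg: ice volume = 5.24×10^4 km² × 2930 m = 1.535×10^5 km³; 1.535×10^5 × (909/1029) = 1.356×10^5 km³ of water.
Total added water ≈ 1.364×10^14 m³ over 3.68×10^14 m² → Δh = 0.371 m.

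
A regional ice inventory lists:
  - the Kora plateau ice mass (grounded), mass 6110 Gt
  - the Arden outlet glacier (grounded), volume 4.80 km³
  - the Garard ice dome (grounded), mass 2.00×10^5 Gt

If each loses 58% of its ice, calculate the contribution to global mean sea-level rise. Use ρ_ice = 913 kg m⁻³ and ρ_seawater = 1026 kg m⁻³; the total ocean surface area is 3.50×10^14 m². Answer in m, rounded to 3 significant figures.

≈ 0.333 m

Kora: 0.58 × 6110 Gt = 3.544×10^15 kg; dividing by ρ_w = 1026 kg m⁻³ gives 3.454×10^12 m³ of water.
Arden: 0.58 × 4.80 km³ × (913/1026) = 2.477 km³ of water.
Garard: 0.58 × 2.00×10^5 Gt = 1.160×10^17 kg; dividing by ρ_w = 1026 kg m⁻³ gives 1.131×10^14 m³ of water.
Total added water ≈ 1.165×10^14 m³ over 3.50×10^14 m² → Δh = 0.333 m.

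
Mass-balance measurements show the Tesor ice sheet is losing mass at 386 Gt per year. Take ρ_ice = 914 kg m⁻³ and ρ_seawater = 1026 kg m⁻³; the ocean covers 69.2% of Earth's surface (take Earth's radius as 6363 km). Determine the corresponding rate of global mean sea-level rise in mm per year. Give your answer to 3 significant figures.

ρ_w = 1026 kg m⁻³. Annual water volume added = 386 Gt / ρ_w = 3.860×10^14 kg / 1026 kg m⁻³ = 3.762×10^11 m³.
Δh per year = 3.762×10^11 / 3.52×10^14 = 1.07×10^-3 m = 1.07 mm.

≈ 1.07 mm/yr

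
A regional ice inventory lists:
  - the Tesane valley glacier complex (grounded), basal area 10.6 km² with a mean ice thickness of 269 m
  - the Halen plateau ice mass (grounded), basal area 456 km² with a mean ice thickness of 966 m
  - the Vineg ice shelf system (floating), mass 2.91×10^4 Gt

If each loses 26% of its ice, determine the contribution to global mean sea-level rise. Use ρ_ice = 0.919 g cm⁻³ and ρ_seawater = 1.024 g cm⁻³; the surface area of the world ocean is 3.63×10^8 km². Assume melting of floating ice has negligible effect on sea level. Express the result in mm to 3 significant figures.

Tesane: ice volume = 10.6 km² × 269 m = 2.851 km³; 0.26 × 2.851 × (919/1024) = 0.6653 km³ of water.
Halen: ice volume = 456 km² × 966 m = 440.5 km³; 0.26 × 440.5 × (919/1024) = 102.8 km³ of water.
The Vineg ice shelf system is floating and already displaces its own weight of water, so its melt adds essentially nothing to sea level.
Total added water ≈ 1.035×10^11 m³ over 3.63×10^14 m² → Δh = 2.85×10^-4 m = 0.285 mm.

≈ 0.285 mm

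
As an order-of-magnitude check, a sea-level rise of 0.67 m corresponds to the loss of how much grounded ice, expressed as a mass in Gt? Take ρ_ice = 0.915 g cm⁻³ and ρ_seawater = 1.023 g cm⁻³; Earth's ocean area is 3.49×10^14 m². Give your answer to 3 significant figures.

≈ 2.39×10^5 Gt

Required water volume = Δh × A = 0.67 m × 3.49×10^14 m² = 2.338×10^14 m³.
ρ_w = 1.023 g cm⁻³ = 1023 kg m⁻³, so the mass of water = 2.338×10^14 m³ × 1023 kg m⁻³ = 2.392×10^17 kg = 2.39×10^5 Gt (and the same mass of ice, by conservation).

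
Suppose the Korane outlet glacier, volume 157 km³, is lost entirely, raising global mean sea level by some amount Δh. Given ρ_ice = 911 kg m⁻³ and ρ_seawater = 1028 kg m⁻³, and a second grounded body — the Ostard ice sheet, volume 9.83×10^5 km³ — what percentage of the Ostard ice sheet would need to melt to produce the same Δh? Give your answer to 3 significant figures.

≈ 0.0160 %

Equal sea-level rise means equal mass of meltwater, i.e. equal mass of ice lost.
Ice mass of Korane: 1.430×10^14 kg; ice mass of Ostard: 8.955×10^17 kg.
Fraction required = 1.430×10^14 / 8.955×10^17 = 1.60×10^-4 → 0.0160 %.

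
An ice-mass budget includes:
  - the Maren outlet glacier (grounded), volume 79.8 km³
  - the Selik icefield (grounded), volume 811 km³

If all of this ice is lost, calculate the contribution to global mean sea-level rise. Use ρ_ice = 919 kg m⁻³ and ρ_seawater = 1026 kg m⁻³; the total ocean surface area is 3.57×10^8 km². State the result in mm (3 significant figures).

≈ 2.24 mm

Maren: 79.8 km³ × (919/1026) = 71.48 km³ of water.
Selik: 811 km³ × (919/1026) = 726.4 km³ of water.
Total added water ≈ 7.979×10^11 m³ over 3.57×10^14 m² → Δh = 2.24×10^-3 m = 2.24 mm.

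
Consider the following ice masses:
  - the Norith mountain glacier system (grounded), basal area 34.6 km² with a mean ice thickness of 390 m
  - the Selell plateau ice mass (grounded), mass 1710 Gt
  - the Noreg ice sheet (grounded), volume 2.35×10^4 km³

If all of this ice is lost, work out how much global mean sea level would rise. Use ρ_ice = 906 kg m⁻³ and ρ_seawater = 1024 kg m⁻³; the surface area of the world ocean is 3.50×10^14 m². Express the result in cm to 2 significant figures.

≈ 6.4 cm

Norith: ice volume = 34.6 km² × 390 m = 13.49 km³; 13.49 × (906/1024) = 11.94 km³ of water.
Selell: 1710 Gt = 1.710×10^15 kg; dividing by ρ_w = 1024 kg m⁻³ gives 1.670×10^12 m³ of water.
Noreg: 2.35×10^4 km³ × (906/1024) = 2.079×10^4 km³ of water.
Total added water ≈ 2.247×10^13 m³ over 3.50×10^14 m² → Δh = 0.0642 m = 6.4 cm.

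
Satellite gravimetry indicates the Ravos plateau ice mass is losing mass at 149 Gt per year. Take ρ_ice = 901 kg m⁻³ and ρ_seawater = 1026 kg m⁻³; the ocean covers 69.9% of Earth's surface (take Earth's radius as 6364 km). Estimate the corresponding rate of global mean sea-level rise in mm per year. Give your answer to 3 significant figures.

ρ_w = 1026 kg m⁻³. Annual water volume added = 149 Gt / ρ_w = 1.490×10^14 kg / 1026 kg m⁻³ = 1.452×10^11 m³.
Δh per year = 1.452×10^11 / 3.56×10^14 = 4.08×10^-4 m = 0.408 mm.

≈ 0.408 mm/yr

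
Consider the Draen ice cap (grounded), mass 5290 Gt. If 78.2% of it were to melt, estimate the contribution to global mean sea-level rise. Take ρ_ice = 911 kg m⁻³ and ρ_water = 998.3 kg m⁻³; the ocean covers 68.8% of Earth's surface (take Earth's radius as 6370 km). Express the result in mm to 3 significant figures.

Draen: 0.782 × 5290 Gt = 4.137×10^15 kg; dividing by ρ_w = 998.3 kg m⁻³ gives 4.144×10^12 m³ of water.
Spread over 3.51×10^14 m² of ocean, Δh = 4.144×10^12 / 3.51×10^14 = 0.0118 m = 11.8 mm.

≈ 11.8 mm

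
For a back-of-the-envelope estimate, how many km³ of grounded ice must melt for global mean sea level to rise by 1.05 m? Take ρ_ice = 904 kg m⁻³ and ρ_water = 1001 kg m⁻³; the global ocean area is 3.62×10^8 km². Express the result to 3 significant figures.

≈ 4.21×10^5 km³

Required water volume = Δh × A = 1.05 m × 3.62×10^14 m² = 3.801×10^14 m³ = 3.801×10^5 km³.
Ice volume = water volume × ρ_w/ρ_ice = 3.801×10^5 × 1001/904 = 4.21×10^5 km³.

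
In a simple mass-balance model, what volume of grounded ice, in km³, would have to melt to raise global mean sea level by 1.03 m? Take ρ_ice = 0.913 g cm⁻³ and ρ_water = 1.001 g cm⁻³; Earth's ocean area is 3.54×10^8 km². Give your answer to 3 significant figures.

≈ 4.00×10^5 km³

Required water volume = Δh × A = 1.03 m × 3.54×10^14 m² = 3.646×10^14 m³ = 3.646×10^5 km³.
Ice volume = water volume × ρ_w/ρ_ice = 3.646×10^5 × 1001/913 = 4.00×10^5 km³.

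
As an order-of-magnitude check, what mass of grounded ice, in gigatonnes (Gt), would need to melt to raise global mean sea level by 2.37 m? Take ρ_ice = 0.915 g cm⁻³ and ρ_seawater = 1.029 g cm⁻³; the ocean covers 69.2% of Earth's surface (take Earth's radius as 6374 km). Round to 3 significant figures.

≈ 8.62×10^5 Gt

Required water volume = Δh × A = 2.37 m × 3.53×10^14 m² = 8.373×10^14 m³.
ρ_w = 1.029 g cm⁻³ = 1029 kg m⁻³, so the mass of water = 8.373×10^14 m³ × 1029 kg m⁻³ = 8.616×10^17 kg = 8.62×10^5 Gt (and the same mass of ice, by conservation).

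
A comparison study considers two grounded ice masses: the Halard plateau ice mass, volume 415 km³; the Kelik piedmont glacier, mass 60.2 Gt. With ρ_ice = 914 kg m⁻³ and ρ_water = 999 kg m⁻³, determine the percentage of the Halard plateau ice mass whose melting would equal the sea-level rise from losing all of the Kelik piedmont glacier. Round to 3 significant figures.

Equal sea-level rise means equal mass of meltwater, i.e. equal mass of ice lost.
Ice mass of Kelik: 6.020×10^13 kg; ice mass of Halard: 3.793×10^14 kg.
Fraction required = 6.020×10^13 / 3.793×10^14 = 0.159 → 15.9 %.

≈ 15.9 %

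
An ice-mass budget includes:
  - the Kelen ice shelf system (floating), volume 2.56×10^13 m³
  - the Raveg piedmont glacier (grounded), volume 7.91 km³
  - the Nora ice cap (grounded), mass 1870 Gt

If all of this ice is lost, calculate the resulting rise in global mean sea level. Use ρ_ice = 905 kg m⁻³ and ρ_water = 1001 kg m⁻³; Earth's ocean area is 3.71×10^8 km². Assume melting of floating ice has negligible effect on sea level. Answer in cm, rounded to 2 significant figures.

The Kelen ice shelf system is floating and already displaces its own weight of water, so its melt adds essentially nothing to sea level.
Raveg: 7.91 km³ × (905/1001) = 7.151 km³ of water.
Nora: 1870 Gt = 1.870×10^15 kg; dividing by ρ_w = 1001 kg m⁻³ gives 1.868×10^12 m³ of water.
Total added water ≈ 1.875×10^12 m³ over 3.71×10^14 m² → Δh = 5.05×10^-3 m = 0.51 cm.

≈ 0.51 cm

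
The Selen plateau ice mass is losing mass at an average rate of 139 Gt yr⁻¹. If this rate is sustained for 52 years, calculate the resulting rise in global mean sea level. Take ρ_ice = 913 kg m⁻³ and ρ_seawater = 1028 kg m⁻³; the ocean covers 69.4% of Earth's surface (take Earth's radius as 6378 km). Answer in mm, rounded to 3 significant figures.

Total mass lost = 139 Gt/yr × 52 yr = 7228 Gt = 7.228×10^15 kg.
ρ_w = 1028 kg m⁻³, so water volume = 7.228×10^15 / 1028 = 7.031×10^12 m³.
Δh = 7.031×10^12 / 3.55×10^14 = 0.0198 m = 19.8 mm.

≈ 19.8 mm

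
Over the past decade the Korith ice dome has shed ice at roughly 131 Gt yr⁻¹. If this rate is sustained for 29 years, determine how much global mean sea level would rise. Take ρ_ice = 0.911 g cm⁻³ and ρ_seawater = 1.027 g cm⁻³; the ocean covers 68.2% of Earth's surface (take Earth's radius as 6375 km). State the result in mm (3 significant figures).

≈ 10.6 mm

Total mass lost = 131 Gt/yr × 29 yr = 3799 Gt = 3.799×10^15 kg.
ρ_w = 1.027 g cm⁻³ = 1027 kg m⁻³, so water volume = 3.799×10^15 / 1027 = 3.699×10^12 m³.
Δh = 3.699×10^12 / 3.48×10^14 = 0.0106 m = 10.6 mm.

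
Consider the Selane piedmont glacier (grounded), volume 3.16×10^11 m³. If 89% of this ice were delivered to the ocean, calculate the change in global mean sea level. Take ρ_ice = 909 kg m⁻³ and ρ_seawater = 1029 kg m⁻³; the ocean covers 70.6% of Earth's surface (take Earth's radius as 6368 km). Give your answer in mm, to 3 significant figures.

Selane: 0.89 × 3.16×10^11 m³ × (909/1029) = 2.484×10^11 m³ of water.
Spread over 3.60×10^14 m² of ocean, Δh = 2.484×10^11 / 3.60×10^14 = 6.91×10^-4 m = 0.691 mm.

≈ 0.691 mm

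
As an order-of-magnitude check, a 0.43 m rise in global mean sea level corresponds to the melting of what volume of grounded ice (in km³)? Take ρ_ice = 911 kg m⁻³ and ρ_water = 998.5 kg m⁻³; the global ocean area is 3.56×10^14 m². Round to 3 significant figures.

≈ 1.68×10^5 km³

Required water volume = Δh × A = 0.43 m × 3.56×10^14 m² = 1.531×10^14 m³ = 1.531×10^5 km³.
Ice volume = water volume × ρ_w/ρ_ice = 1.531×10^5 × 998.5/911 = 1.68×10^5 km³.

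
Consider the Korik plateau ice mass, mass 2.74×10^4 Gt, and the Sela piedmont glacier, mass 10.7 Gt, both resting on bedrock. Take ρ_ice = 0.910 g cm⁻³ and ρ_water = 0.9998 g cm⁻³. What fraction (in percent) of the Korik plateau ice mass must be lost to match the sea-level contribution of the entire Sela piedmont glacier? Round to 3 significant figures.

Equal sea-level rise means equal mass of meltwater, i.e. equal mass of ice lost.
Ice mass of Sela: 1.070×10^13 kg; ice mass of Korik: 2.740×10^16 kg.
Fraction required = 1.070×10^13 / 2.740×10^16 = 3.91×10^-4 → 0.0391 %.

≈ 0.0391 %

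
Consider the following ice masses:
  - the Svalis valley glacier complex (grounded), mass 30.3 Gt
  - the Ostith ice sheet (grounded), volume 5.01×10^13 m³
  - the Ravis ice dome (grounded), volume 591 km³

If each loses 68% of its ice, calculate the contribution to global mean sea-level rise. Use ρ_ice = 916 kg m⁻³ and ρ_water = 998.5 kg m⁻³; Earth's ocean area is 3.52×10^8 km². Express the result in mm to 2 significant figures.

Svalis: 0.68 × 30.3 Gt = 2.060×10^13 kg; dividing by ρ_w = 998.5 kg m⁻³ gives 2.063×10^10 m³ of water.
Ostith: 0.68 × 5.01×10^13 m³ × (916/998.5) = 3.125×10^13 m³ of water.
Ravis: 0.68 × 591 km³ × (916/998.5) = 368.7 km³ of water.
Total added water ≈ 3.164×10^13 m³ over 3.52×10^14 m² → Δh = 0.0899 m = 90 mm.

≈ 90 mm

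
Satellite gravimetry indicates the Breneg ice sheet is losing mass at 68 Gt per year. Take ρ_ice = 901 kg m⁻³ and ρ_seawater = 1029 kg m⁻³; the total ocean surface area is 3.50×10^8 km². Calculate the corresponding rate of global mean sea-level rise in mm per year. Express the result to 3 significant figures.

≈ 0.189 mm/yr

ρ_w = 1029 kg m⁻³. Annual water volume added = 68 Gt / ρ_w = 6.800×10^13 kg / 1029 kg m⁻³ = 6.608×10^10 m³.
Δh per year = 6.608×10^10 / 3.50×10^14 = 1.89×10^-4 m = 0.189 mm.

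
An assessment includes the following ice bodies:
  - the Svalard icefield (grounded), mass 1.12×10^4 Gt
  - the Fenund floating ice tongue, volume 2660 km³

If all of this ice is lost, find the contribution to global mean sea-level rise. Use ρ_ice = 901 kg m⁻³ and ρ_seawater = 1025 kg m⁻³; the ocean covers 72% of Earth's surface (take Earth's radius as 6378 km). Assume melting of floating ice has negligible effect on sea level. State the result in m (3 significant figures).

Svalard: 1.12×10^4 Gt = 1.120×10^16 kg; dividing by ρ_w = 1025 kg m⁻³ gives 1.093×10^13 m³ of water.
The Fenund floating ice tongue is floating and already displaces its own weight of water, so its melt adds essentially nothing to sea level.
Total added water ≈ 1.093×10^13 m³ over 3.68×10^14 m² → Δh = 0.0297 m.

≈ 0.0297 m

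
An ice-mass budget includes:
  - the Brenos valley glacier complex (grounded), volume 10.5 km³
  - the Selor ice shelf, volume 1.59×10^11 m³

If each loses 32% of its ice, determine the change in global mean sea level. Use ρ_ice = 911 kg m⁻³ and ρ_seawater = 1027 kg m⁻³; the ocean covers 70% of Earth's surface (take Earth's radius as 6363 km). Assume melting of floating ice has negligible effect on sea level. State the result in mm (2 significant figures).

Brenos: 0.32 × 10.5 km³ × (911/1027) = 2.980 km³ of water.
The Selor ice shelf is floating and already displaces its own weight of water, so its melt adds essentially nothing to sea level.
Total added water ≈ 2.980×10^9 m³ over 3.56×10^14 m² → Δh = 8.37×10^-6 m = 8.4×10^-3 mm.

≈ 8.4×10^-3 mm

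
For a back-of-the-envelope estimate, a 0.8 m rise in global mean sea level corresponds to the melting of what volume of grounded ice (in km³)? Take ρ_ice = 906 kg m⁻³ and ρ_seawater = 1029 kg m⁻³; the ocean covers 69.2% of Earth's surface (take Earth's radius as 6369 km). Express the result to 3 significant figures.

≈ 3.21×10^5 km³

Required water volume = Δh × A = 0.8 m × 3.53×10^14 m² = 2.822×10^14 m³ = 2.822×10^5 km³.
Ice volume = water volume × ρ_w/ρ_ice = 2.822×10^5 × 1029/906 = 3.21×10^5 km³.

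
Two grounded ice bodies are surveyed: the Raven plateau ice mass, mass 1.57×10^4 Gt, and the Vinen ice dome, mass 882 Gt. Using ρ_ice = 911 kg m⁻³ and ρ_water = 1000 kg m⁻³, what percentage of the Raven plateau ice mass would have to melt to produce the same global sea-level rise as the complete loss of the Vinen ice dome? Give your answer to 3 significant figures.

≈ 5.62 %

Equal sea-level rise means equal mass of meltwater, i.e. equal mass of ice lost.
Ice mass of Vinen: 8.820×10^14 kg; ice mass of Raven: 1.570×10^16 kg.
Fraction required = 8.820×10^14 / 1.570×10^16 = 0.0562 → 5.62 %.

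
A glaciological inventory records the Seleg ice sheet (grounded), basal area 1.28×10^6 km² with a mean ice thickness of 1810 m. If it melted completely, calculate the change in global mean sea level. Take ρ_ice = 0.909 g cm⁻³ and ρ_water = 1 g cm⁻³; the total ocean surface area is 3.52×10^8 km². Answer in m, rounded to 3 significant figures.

≈ 5.98 m

Seleg: ice volume = 1.28×10^6 km² × 1810 m = 2.317×10^6 km³; 2.317×10^6 × (909/1000) = 2.106×10^6 km³ of water.
Spread over 3.52×10^14 m² of ocean, Δh = 2.106×10^15 / 3.52×10^14 = 5.98 m.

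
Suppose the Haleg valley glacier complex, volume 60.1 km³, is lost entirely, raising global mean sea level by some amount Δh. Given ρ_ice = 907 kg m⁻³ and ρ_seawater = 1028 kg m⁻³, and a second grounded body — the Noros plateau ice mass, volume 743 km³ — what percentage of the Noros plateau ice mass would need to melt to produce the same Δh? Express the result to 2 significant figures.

≈ 8.1 %

Equal sea-level rise means equal mass of meltwater, i.e. equal mass of ice lost.
Ice mass of Haleg: 5.451×10^13 kg; ice mass of Noros: 6.739×10^14 kg.
Fraction required = 5.451×10^13 / 6.739×10^14 = 0.0809 → 8.1 %.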